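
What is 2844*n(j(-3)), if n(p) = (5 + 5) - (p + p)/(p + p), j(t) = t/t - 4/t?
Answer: 25596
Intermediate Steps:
j(t) = 1 - 4/t
n(p) = 9 (n(p) = 10 - 2*p/(2*p) = 10 - 2*p*1/(2*p) = 10 - 1*1 = 10 - 1 = 9)
2844*n(j(-3)) = 2844*9 = 25596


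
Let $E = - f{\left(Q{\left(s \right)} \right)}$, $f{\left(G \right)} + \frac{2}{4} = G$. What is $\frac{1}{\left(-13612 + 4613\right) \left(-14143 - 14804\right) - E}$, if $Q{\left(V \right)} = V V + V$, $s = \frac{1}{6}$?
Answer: $\frac{36}{9377785897} \approx 3.8389 \cdot 10^{-9}$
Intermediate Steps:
$s = \frac{1}{6} \approx 0.16667$
$Q{\left(V \right)} = V + V^{2}$ ($Q{\left(V \right)} = V^{2} + V = V + V^{2}$)
$f{\left(G \right)} = - \frac{1}{2} + G$
$E = \frac{11}{36}$ ($E = - (- \frac{1}{2} + \frac{1 + \frac{1}{6}}{6}) = - (- \frac{1}{2} + \frac{1}{6} \cdot \frac{7}{6}) = - (- \frac{1}{2} + \frac{7}{36}) = \left(-1\right) \left(- \frac{11}{36}\right) = \frac{11}{36} \approx 0.30556$)
$\frac{1}{\left(-13612 + 4613\right) \left(-14143 - 14804\right) - E} = \frac{1}{\left(-13612 + 4613\right) \left(-14143 - 14804\right) - \frac{11}{36}} = \frac{1}{\left(-8999\right) \left(-28947\right) - \frac{11}{36}} = \frac{1}{260494053 - \frac{11}{36}} = \frac{1}{\frac{9377785897}{36}} = \frac{36}{9377785897}$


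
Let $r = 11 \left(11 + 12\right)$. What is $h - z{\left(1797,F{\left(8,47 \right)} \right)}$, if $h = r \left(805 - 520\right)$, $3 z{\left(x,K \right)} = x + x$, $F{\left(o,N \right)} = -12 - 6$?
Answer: $70907$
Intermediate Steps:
$F{\left(o,N \right)} = -18$ ($F{\left(o,N \right)} = -12 - 6 = -18$)
$z{\left(x,K \right)} = \frac{2 x}{3}$ ($z{\left(x,K \right)} = \frac{x + x}{3} = \frac{2 x}{3}$)
$r = 253$ ($r = 11 \cdot 23 = 253$)
$h = 72105$ ($h = 253 \left(805 - 520\right) = 253 \cdot 285 = 72105$)
$h - z{\left(1797,F{\left(8,47 \right)} \right)} = 72105 - \frac{2}{3} \cdot 1797 = 72105 - 1198 = 70907$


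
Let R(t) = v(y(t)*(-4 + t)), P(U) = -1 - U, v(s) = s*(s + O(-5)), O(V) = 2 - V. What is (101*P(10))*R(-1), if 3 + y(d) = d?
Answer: -599940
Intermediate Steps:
y(d) = -3 + d
v(s) = s*(7 + s) (v(s) = s*(s + (2 - 1*(-5))) = s*(s + (2 + 5)) = s*(s + 7) = s*(7 + s))
R(t) = (-4 + t)*(-3 + t)*(7 + (-4 + t)*(-3 + t)) (R(t) = ((-3 + t)*(-4 + t))*(7 + (-3 + t)*(-4 + t)) = ((-4 + t)*(-3 + t))*(7 + (-4 + t)*(-3 + t)) = (-4 + t)*(-3 + t)*(7 + (-4 + t)*(-3 + t)))
(101*P(10))*R(-1) = (101*(-1 - 1*10))*((-4 - 1)*(-3 - 1)*(7 + (-4 - 1)*(-3 - 1))) = (101*(-1 - 10))*(-5*(-4)*(7 - 5*(-4))) = (101*(-11))*(-5*(-4)*(7 + 20)) = -(-5555)*(-4)*27 = -1111*540 = -599940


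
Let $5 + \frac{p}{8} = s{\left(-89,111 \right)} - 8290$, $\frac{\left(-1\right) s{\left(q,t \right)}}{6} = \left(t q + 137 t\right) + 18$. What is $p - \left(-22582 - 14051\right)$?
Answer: $-286335$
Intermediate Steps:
$s{\left(q,t \right)} = -108 - 822 t - 6 q t$ ($s{\left(q,t \right)} = - 6 \left(\left(t q + 137 t\right) + 18\right) = - 6 \left(\left(q t + 137 t\right) + 18\right) = - 6 \left(\left(137 t + q t\right) + 18\right) = - 6 \left(18 + 137 t + q t\right) = -108 - 822 t - 6 q t$)
$p = -322968$ ($p = -40 + 8 \left(\left(-108 - 91242 - \left(-534\right) 111\right) - 8290\right) = -40 + 8 \left(\left(-108 - 91242 + 59274\right) - 8290\right) = -40 + 8 \left(-32076 - 8290\right) = -40 + 8 \left(-40366\right) = -40 - 322928 = -322968$)
$p - \left(-22582 - 14051\right) = -322968 - \left(-22582 - 14051\right) = -322968 - -36633 = -322968 + 36633 = -286335$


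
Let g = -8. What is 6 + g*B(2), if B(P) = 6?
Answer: -42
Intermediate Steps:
6 + g*B(2) = 6 - 8*6 = 6 - 48 = -42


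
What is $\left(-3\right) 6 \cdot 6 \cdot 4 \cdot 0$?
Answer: $0$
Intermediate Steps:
$\left(-3\right) 6 \cdot 6 \cdot 4 \cdot 0 = \left(-18\right) 6 \cdot 4 \cdot 0 = \left(-108\right) 4 \cdot 0 = \left(-432\right) 0 = 0$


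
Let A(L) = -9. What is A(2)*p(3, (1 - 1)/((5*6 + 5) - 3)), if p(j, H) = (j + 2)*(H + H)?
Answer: 0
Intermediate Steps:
p(j, H) = 2*H*(2 + j) (p(j, H) = (2 + j)*(2*H) = 2*H*(2 + j))
A(2)*p(3, (1 - 1)/((5*6 + 5) - 3)) = -18*(1 - 1)/((5*6 + 5) - 3)*(2 + 3) = -18*0/((30 + 5) - 3)*5 = -18*0/(35 - 3)*5 = -18*0/32*5 = -18*0*(1/32)*5 = -18*0*5 = -9*0 = 0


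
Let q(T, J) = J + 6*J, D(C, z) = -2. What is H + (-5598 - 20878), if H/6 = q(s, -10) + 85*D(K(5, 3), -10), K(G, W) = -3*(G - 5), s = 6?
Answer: -27916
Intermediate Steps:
K(G, W) = 15 - 3*G (K(G, W) = -3*(-5 + G) = 15 - 3*G)
q(T, J) = 7*J
H = -1440 (H = 6*(7*(-10) + 85*(-2)) = 6*(-70 - 170) = 6*(-240) = -1440)
H + (-5598 - 20878) = -1440 + (-5598 - 20878) = -1440 - 26476 = -27916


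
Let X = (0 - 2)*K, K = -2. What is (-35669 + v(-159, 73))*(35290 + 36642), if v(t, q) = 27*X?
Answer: -2557973852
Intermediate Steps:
X = 4 (X = (0 - 2)*(-2) = -2*(-2) = 4)
v(t, q) = 108 (v(t, q) = 27*4 = 108)
(-35669 + v(-159, 73))*(35290 + 36642) = (-35669 + 108)*(35290 + 36642) = -35561*71932 = -2557973852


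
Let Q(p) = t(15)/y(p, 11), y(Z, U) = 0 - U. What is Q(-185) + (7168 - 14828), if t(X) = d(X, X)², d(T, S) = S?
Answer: -84485/11 ≈ -7680.5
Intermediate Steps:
y(Z, U) = -U
t(X) = X²
Q(p) = -225/11 (Q(p) = 15²/((-1*11)) = 225/(-11) = 225*(-1/11) = -225/11)
Q(-185) + (7168 - 14828) = -225/11 + (7168 - 14828) = -225/11 - 7660 = -84485/11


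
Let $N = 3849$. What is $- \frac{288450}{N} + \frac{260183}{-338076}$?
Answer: $- \frac{32839822189}{433751508} \approx -75.711$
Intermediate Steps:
$- \frac{288450}{N} + \frac{260183}{-338076} = - \frac{288450}{3849} + \frac{260183}{-338076} = \left(-288450\right) \frac{1}{3849} + 260183 \left(- \frac{1}{338076}\right) = - \frac{96150}{1283} - \frac{260183}{338076} = - \frac{32839822189}{433751508}$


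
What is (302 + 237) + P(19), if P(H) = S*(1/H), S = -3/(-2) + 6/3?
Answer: 20489/38 ≈ 539.18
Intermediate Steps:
S = 7/2 (S = -3*(-1/2) + 6*(1/3) = 3/2 + 2 = 7/2 ≈ 3.5000)
P(H) = 7/(2*H) (P(H) = 7*(1/H)/2 = 7/(2*H))
(302 + 237) + P(19) = (302 + 237) + (7/2)/19 = 539 + (7/2)*(1/19) = 539 + 7/38 = 20489/38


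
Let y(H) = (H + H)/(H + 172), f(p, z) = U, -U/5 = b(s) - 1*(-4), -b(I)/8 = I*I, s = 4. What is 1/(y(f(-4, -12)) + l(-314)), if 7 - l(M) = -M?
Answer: -99/30238 ≈ -0.0032740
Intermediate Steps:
b(I) = -8*I**2 (b(I) = -8*I*I = -8*I**2)
l(M) = 7 + M (l(M) = 7 - (-1)*M = 7 + M)
U = 620 (U = -5*(-8*4**2 - 1*(-4)) = -5*(-8*16 + 4) = -5*(-128 + 4) = -5*(-124) = 620)
f(p, z) = 620
y(H) = 2*H/(172 + H) (y(H) = (2*H)/(172 + H) = 2*H/(172 + H))
1/(y(f(-4, -12)) + l(-314)) = 1/(2*620/(172 + 620) + (7 - 314)) = 1/(2*620/792 - 307) = 1/(2*620*(1/792) - 307) = 1/(155/99 - 307) = 1/(-30238/99) = -99/30238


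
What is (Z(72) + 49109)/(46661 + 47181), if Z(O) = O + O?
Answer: 49253/93842 ≈ 0.52485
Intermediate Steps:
Z(O) = 2*O
(Z(72) + 49109)/(46661 + 47181) = (2*72 + 49109)/(46661 + 47181) = (144 + 49109)/93842 = 49253*(1/93842) = 49253/93842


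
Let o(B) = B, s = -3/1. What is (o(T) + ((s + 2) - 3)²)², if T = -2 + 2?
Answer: 256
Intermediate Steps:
T = 0
s = -3 (s = -3*1 = -3)
(o(T) + ((s + 2) - 3)²)² = (0 + ((-3 + 2) - 3)²)² = (0 + (-1 - 3)²)² = (0 + (-4)²)² = (0 + 16)² = 16² = 256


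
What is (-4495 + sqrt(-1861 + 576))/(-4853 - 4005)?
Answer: 4495/8858 - I*sqrt(1285)/8858 ≈ 0.50745 - 0.0040468*I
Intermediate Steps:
(-4495 + sqrt(-1861 + 576))/(-4853 - 4005) = (-4495 + sqrt(-1285))/(-8858) = (-4495 + I*sqrt(1285))*(-1/8858) = 4495/8858 - I*sqrt(1285)/8858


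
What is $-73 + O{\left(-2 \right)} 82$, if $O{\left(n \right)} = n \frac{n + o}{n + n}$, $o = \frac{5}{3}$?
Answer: $- \frac{260}{3} \approx -86.667$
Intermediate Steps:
$o = \frac{5}{3}$ ($o = 5 \cdot \frac{1}{3} = \frac{5}{3} \approx 1.6667$)
$O{\left(n \right)} = \frac{5}{6} + \frac{n}{2}$ ($O{\left(n \right)} = n \frac{n + \frac{5}{3}}{n + n} = n \frac{\frac{5}{3} + n}{2 n} = \frac{5}{6} + \frac{n}{2}$)
$-73 + O{\left(-2 \right)} 82 = -73 + \left(\frac{5}{6} + \frac{1}{2} \left(-2\right)\right) 82 = -73 + \left(\frac{5}{6} - 1\right) 82 = -73 - \frac{41}{3} = - \frac{260}{3}$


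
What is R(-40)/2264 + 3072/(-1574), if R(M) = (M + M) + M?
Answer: -446493/222721 ≈ -2.0047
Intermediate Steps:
R(M) = 3*M (R(M) = 2*M + M = 3*M)
R(-40)/2264 + 3072/(-1574) = (3*(-40))/2264 + 3072/(-1574) = -120*1/2264 + 3072*(-1/1574) = -15/283 - 1536/787 = -446493/222721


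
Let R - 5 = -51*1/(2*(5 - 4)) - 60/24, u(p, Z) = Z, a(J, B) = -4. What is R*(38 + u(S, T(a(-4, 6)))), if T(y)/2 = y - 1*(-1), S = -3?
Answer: -736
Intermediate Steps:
T(y) = 2 + 2*y (T(y) = 2*(y - 1*(-1)) = 2*(y + 1) = 2*(1 + y) = 2 + 2*y)
R = -23 (R = 5 + (-51*1/(2*(5 - 4)) - 60/24) = 5 + (-51/(1*2) - 60*1/24) = 5 + (-51/2 - 5/2) = 5 - 28 = -23)
R*(38 + u(S, T(a(-4, 6)))) = -23*(38 + (2 + 2*(-4))) = -23*(38 + (2 - 8)) = -23*(38 - 6) = -23*32 = -736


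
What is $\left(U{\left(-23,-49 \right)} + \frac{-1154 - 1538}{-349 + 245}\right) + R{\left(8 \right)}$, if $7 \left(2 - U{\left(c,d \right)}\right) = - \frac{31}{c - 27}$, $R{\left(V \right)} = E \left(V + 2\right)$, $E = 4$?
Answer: $\frac{154236}{2275} \approx 67.796$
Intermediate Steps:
$R{\left(V \right)} = 8 + 4 V$ ($R{\left(V \right)} = 4 \left(V + 2\right) = 4 \left(2 + V\right) = 8 + 4 V$)
$U{\left(c,d \right)} = 2 + \frac{31}{7 \left(-27 + c\right)}$ ($U{\left(c,d \right)} = 2 - \frac{\left(-31\right) \frac{1}{c - 27}}{7} = 2 - \frac{\left(-31\right) \frac{1}{-27 + c}}{7} = 2 + \frac{31}{7 \left(-27 + c\right)}$)
$\left(U{\left(-23,-49 \right)} + \frac{-1154 - 1538}{-349 + 245}\right) + R{\left(8 \right)} = \left(\frac{-347 + 14 \left(-23\right)}{7 \left(-27 - 23\right)} + \frac{-1154 - 1538}{-349 + 245}\right) + \left(8 + 4 \cdot 8\right) = \left(\frac{-347 - 322}{7 \left(-50\right)} - \frac{2692}{-104}\right) + \left(8 + 32\right) = \left(\frac{1}{7} \left(- \frac{1}{50}\right) \left(-669\right) - - \frac{673}{26}\right) + 40 = \left(\frac{669}{350} + \frac{673}{26}\right) + 40 = \frac{63236}{2275} + 40 = \frac{154236}{2275}$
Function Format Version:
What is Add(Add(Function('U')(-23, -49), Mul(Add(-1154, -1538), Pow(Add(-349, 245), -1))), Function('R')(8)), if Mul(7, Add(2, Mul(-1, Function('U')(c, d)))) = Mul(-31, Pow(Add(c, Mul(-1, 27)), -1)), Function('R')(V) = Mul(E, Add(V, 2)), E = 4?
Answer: Rational(154236, 2275) ≈ 67.796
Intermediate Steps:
Function('R')(V) = Add(8, Mul(4, V)) (Function('R')(V) = Mul(4, Add(V, 2)) = Mul(4, Add(2, V)) = Add(8, Mul(4, V)))
Function('U')(c, d) = Add(2, Mul(Rational(31, 7), Pow(Add(-27, c), -1))) (Function('U')(c, d) = Add(2, Mul(Rational(-1, 7), Mul(-31, Pow(Add(c, Mul(-1, 27)), -1)))) = Add(2, Mul(Rational(-1, 7), Mul(-31, Pow(Add(c, -27), -1)))) = Add(2, Mul(Rational(-1, 7), Mul(-31, Pow(Add(-27, c), -1)))) = Add(2, Mul(Rational(31, 7), Pow(Add(-27, c), -1))))
Add(Add(Function('U')(-23, -49), Mul(Add(-1154, -1538), Pow(Add(-349, 245), -1))), Function('R')(8)) = Add(Add(Mul(Rational(1, 7), Pow(Add(-27, -23), -1), Add(-347, Mul(14, -23))), Mul(Add(-1154, -1538), Pow(Add(-349, 245), -1))), Add(8, Mul(4, 8))) = Add(Add(Mul(Rational(1, 7), Pow(-50, -1), Add(-347, -322)), Mul(-2692, Pow(-104, -1))), Add(8, 32)) = Add(Add(Mul(Rational(1, 7), Rational(-1, 50), -669), Mul(-2692, Rational(-1, 104))), 40) = Add(Add(Rational(669, 350), Rational(673, 26)), 40) = Add(Rational(63236, 2275), 40) = Rational(154236, 2275)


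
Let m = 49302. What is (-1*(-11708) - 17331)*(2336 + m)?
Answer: -290360474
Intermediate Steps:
(-1*(-11708) - 17331)*(2336 + m) = (-1*(-11708) - 17331)*(2336 + 49302) = (11708 - 17331)*51638 = -5623*51638 = -290360474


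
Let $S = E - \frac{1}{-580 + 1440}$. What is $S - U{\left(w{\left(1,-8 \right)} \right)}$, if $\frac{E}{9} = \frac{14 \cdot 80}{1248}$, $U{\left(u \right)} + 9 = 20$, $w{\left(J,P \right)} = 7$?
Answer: $- \frac{32693}{11180} \approx -2.9242$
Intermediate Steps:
$U{\left(u \right)} = 11$ ($U{\left(u \right)} = -9 + 20 = 11$)
$E = \frac{105}{13}$ ($E = 9 \frac{14 \cdot 80}{1248} = 9 \cdot 1120 \cdot \frac{1}{1248} = 9 \cdot \frac{35}{39} = \frac{105}{13} \approx 8.0769$)
$S = \frac{90287}{11180}$ ($S = \frac{105}{13} - \frac{1}{-580 + 1440} = \frac{105}{13} - \frac{1}{860} = \frac{90287}{11180} \approx 8.0758$)
$S - U{\left(w{\left(1,-8 \right)} \right)} = \frac{90287}{11180} - 11 = - \frac{32693}{11180}$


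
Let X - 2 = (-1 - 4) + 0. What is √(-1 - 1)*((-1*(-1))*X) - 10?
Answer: -10 - 3*I*√2 ≈ -10.0 - 4.2426*I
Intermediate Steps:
X = -3 (X = 2 + ((-1 - 4) + 0) = 2 + (-5 + 0) = 2 - 5 = -3)
√(-1 - 1)*((-1*(-1))*X) - 10 = √(-1 - 1)*(-1*(-1)*(-3)) - 10 = √(-2)*(1*(-3)) - 10 = (I*√2)*(-3) - 10 = -3*I*√2 - 10 = -10 - 3*I*√2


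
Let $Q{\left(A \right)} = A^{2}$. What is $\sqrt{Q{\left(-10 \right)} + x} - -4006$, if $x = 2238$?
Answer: $4006 + \sqrt{2338} \approx 4054.4$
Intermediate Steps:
$\sqrt{Q{\left(-10 \right)} + x} - -4006 = \sqrt{\left(-10\right)^{2} + 2238} - -4006 = \sqrt{100 + 2238} + 4006 = \sqrt{2338} + 4006 = 4006 + \sqrt{2338}$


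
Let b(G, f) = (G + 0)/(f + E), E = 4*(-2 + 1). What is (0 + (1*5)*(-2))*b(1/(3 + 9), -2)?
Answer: 5/36 ≈ 0.13889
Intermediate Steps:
E = -4 (E = 4*(-1) = -4)
b(G, f) = G/(-4 + f) (b(G, f) = (G + 0)/(f - 4) = G/(-4 + f))
(0 + (1*5)*(-2))*b(1/(3 + 9), -2) = (0 + (1*5)*(-2))*(1/((3 + 9)*(-4 - 2))) = (0 + 5*(-2))*(1/(12*(-6))) = (0 - 10)*((1/12)*(-1/6)) = -10*(-1/72) = 5/36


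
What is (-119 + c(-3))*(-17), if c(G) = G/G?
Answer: 2006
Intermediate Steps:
c(G) = 1
(-119 + c(-3))*(-17) = (-119 + 1)*(-17) = -118*(-17) = 2006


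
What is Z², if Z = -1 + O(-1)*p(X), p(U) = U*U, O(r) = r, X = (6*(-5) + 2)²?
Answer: 377803227649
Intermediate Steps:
X = 784 (X = (-30 + 2)² = (-28)² = 784)
p(U) = U²
Z = -614657 (Z = -1 - 1*784² = -1 - 1*614656 = -1 - 614656 = -614657)
Z² = (-614657)² = 377803227649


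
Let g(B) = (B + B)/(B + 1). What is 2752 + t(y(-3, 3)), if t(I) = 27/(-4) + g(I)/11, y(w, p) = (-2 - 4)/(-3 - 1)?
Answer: 603979/220 ≈ 2745.4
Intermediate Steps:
g(B) = 2*B/(1 + B) (g(B) = (2*B)/(1 + B) = 2*B/(1 + B))
y(w, p) = 3/2 (y(w, p) = -6/(-4) = -6*(-¼) = 3/2)
t(I) = -27/4 + 2*I/(11*(1 + I)) (t(I) = 27/(-4) + (2*I/(1 + I))/11 = 27*(-¼) + (2*I/(1 + I))*(1/11) = -27/4 + 2*I/(11*(1 + I)))
2752 + t(y(-3, 3)) = 2752 + (-297 - 289*3/2)/(44*(1 + 3/2)) = 2752 + (-297 - 867/2)/(44*(5/2)) = 2752 + (1/44)*(⅖)*(-1461/2) = 2752 - 1461/220 = 603979/220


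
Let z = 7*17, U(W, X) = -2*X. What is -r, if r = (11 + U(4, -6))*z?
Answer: -2737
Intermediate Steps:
z = 119
r = 2737 (r = (11 - 2*(-6))*119 = (11 + 12)*119 = 23*119 = 2737)
-r = -1*2737 = -2737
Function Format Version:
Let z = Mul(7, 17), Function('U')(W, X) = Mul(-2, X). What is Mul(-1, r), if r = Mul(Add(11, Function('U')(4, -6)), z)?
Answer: -2737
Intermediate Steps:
z = 119
r = 2737 (r = Mul(Add(11, Mul(-2, -6)), 119) = Mul(Add(11, 12), 119) = Mul(23, 119) = 2737)
Mul(-1, r) = Mul(-1, 2737) = -2737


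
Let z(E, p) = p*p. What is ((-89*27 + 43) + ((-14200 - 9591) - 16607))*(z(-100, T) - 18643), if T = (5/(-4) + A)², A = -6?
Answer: 86912625933/128 ≈ 6.7901e+8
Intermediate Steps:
T = 841/16 (T = (5/(-4) - 6)² = (5*(-¼) - 6)² = (-5/4 - 6)² = (-29/4)² = 841/16 ≈ 52.563)
z(E, p) = p²
((-89*27 + 43) + ((-14200 - 9591) - 16607))*(z(-100, T) - 18643) = ((-89*27 + 43) + ((-14200 - 9591) - 16607))*((841/16)² - 18643) = ((-2403 + 43) + (-23791 - 16607))*(707281/256 - 18643) = (-2360 - 40398)*(-4065327/256) = -42758*(-4065327/256) = 86912625933/128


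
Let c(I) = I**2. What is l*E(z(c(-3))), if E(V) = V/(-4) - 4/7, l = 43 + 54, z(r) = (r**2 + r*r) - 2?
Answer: -27548/7 ≈ -3935.4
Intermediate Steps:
z(r) = -2 + 2*r**2 (z(r) = (r**2 + r**2) - 2 = 2*r**2 - 2 = -2 + 2*r**2)
l = 97
E(V) = -4/7 - V/4 (E(V) = V*(-1/4) - 4*1/7 = -V/4 - 4/7 = -4/7 - V/4)
l*E(z(c(-3))) = 97*(-4/7 - (-2 + 2*((-3)**2)**2)/4) = 97*(-4/7 - (-2 + 2*9**2)/4) = 97*(-4/7 - (-2 + 2*81)/4) = 97*(-4/7 - (-2 + 162)/4) = 97*(-4/7 - 1/4*160) = 97*(-4/7 - 40) = 97*(-284/7) = -27548/7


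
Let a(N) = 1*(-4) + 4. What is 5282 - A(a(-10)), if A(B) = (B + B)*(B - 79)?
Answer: 5282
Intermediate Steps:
a(N) = 0 (a(N) = -4 + 4 = 0)
A(B) = 2*B*(-79 + B) (A(B) = (2*B)*(-79 + B) = 2*B*(-79 + B))
5282 - A(a(-10)) = 5282 - 2*0*(-79 + 0) = 5282 - 2*0*(-79) = 5282 - 1*0 = 5282 + 0 = 5282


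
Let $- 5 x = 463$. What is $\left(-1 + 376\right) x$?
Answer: $-34725$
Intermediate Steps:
$x = - \frac{463}{5}$ ($x = \left(- \frac{1}{5}\right) 463 = - \frac{463}{5} \approx -92.6$)
$\left(-1 + 376\right) x = \left(-1 + 376\right) \left(- \frac{463}{5}\right) = 375 \left(- \frac{463}{5}\right) = -34725$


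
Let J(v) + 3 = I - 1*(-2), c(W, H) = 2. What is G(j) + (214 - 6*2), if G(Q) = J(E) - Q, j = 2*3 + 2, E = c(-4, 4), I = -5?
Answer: 188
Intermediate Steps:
E = 2
j = 8 (j = 6 + 2 = 8)
J(v) = -6 (J(v) = -3 + (-5 - 1*(-2)) = -3 + (-5 + 2) = -3 - 3 = -6)
G(Q) = -6 - Q
G(j) + (214 - 6*2) = (-6 - 1*8) + (214 - 6*2) = (-6 - 8) + (214 - 12) = -14 + (214 - 1*12) = -14 + (214 - 12) = -14 + 202 = 188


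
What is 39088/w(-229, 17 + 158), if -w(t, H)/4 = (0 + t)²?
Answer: -9772/52441 ≈ -0.18634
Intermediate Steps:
w(t, H) = -4*t² (w(t, H) = -4*(0 + t)² = -4*t²)
39088/w(-229, 17 + 158) = 39088/((-4*(-229)²)) = 39088/((-4*52441)) = 39088/(-209764) = 39088*(-1/209764) = -9772/52441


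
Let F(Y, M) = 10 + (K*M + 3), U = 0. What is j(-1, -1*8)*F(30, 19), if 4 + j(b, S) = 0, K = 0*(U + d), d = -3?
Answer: -52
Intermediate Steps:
K = 0 (K = 0*(0 - 3) = 0*(-3) = 0)
j(b, S) = -4 (j(b, S) = -4 + 0 = -4)
F(Y, M) = 13 (F(Y, M) = 10 + (0*M + 3) = 10 + (0 + 3) = 10 + 3 = 13)
j(-1, -1*8)*F(30, 19) = -4*13 = -52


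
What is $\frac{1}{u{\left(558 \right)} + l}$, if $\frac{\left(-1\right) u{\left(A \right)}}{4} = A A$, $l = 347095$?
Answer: $- \frac{1}{898361} \approx -1.1131 \cdot 10^{-6}$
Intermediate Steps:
$u{\left(A \right)} = - 4 A^{2}$ ($u{\left(A \right)} = - 4 A A = - 4 A^{2}$)
$\frac{1}{u{\left(558 \right)} + l} = \frac{1}{- 4 \cdot 558^{2} + 347095} = \frac{1}{\left(-4\right) 311364 + 347095} = \frac{1}{-1245456 + 347095} = \frac{1}{-898361} = - \frac{1}{898361}$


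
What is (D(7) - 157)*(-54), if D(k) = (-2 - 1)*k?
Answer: 9612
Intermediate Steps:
D(k) = -3*k
(D(7) - 157)*(-54) = (-3*7 - 157)*(-54) = (-21 - 157)*(-54) = -178*(-54) = 9612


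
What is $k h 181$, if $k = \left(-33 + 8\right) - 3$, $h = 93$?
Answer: $-471324$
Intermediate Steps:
$k = -28$ ($k = -25 - 3 = -28$)
$k h 181 = \left(-28\right) 93 \cdot 181 = \left(-2604\right) 181 = -471324$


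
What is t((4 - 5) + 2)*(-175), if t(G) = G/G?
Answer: -175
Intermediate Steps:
t(G) = 1
t((4 - 5) + 2)*(-175) = 1*(-175) = -175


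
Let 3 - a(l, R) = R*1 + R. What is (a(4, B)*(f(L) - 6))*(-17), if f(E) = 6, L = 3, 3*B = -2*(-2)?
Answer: 0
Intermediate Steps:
B = 4/3 (B = (-2*(-2))/3 = (1/3)*4 = 4/3 ≈ 1.3333)
a(l, R) = 3 - 2*R (a(l, R) = 3 - (R*1 + R) = 3 - (R + R) = 3 - 2*R)
(a(4, B)*(f(L) - 6))*(-17) = ((3 - 2*4/3)*(6 - 6))*(-17) = ((3 - 8/3)*0)*(-17) = ((1/3)*0)*(-17) = 0*(-17) = 0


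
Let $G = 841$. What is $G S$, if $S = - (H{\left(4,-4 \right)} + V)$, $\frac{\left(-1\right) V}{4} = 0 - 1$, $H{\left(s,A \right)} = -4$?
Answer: $0$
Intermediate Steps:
$V = 4$ ($V = - 4 \left(0 - 1\right) = \left(-4\right) \left(-1\right) = 4$)
$S = 0$ ($S = - (-4 + 4) = \left(-1\right) 0 = 0$)
$G S = 841 \cdot 0 = 0$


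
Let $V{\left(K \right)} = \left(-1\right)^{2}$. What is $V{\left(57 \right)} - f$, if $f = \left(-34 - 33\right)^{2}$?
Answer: $-4488$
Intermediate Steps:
$V{\left(K \right)} = 1$
$f = 4489$ ($f = \left(-67\right)^{2} = 4489$)
$V{\left(57 \right)} - f = 1 - 4489 = -4488$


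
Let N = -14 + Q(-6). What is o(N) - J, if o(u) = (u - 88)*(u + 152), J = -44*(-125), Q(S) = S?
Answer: -19756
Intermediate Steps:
N = -20 (N = -14 - 6 = -20)
J = 5500
o(u) = (-88 + u)*(152 + u)
o(N) - J = (-13376 + (-20)² + 64*(-20)) - 1*5500 = (-13376 + 400 - 1280) - 5500 = -14256 - 5500 = -19756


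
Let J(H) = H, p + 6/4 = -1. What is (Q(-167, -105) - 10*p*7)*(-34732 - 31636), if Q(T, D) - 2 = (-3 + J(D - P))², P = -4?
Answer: -729583424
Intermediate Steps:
p = -5/2 (p = -3/2 - 1 = -5/2 ≈ -2.5000)
Q(T, D) = 2 + (1 + D)² (Q(T, D) = 2 + (-3 + (D - 1*(-4)))² = 2 + (-3 + (D + 4))² = 2 + (-3 + (4 + D))² = 2 + (1 + D)²)
(Q(-167, -105) - 10*p*7)*(-34732 - 31636) = ((2 + (1 - 105)²) - 10*(-5/2)*7)*(-34732 - 31636) = ((2 + (-104)²) + 25*7)*(-66368) = ((2 + 10816) + 175)*(-66368) = (10818 + 175)*(-66368) = 10993*(-66368) = -729583424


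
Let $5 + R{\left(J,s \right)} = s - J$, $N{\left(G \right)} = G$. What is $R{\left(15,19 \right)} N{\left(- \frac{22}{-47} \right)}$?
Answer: $- \frac{22}{47} \approx -0.46809$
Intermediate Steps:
$R{\left(J,s \right)} = -5 + s - J$ ($R{\left(J,s \right)} = -5 - \left(J - s\right) = -5 + s - J$)
$R{\left(15,19 \right)} N{\left(- \frac{22}{-47} \right)} = \left(-5 + 19 - 15\right) \left(- \frac{22}{-47}\right) = \left(-5 + 19 - 15\right) \left(\left(-22\right) \left(- \frac{1}{47}\right)\right) = \left(-1\right) \frac{22}{47} = - \frac{22}{47}$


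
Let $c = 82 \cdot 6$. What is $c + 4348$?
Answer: $4840$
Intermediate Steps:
$c = 492$
$c + 4348 = 492 + 4348 = 4840$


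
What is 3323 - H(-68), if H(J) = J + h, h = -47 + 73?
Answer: 3365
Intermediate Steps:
h = 26
H(J) = 26 + J (H(J) = J + 26 = 26 + J)
3323 - H(-68) = 3323 - (26 - 68) = 3323 - 1*(-42) = 3323 + 42 = 3365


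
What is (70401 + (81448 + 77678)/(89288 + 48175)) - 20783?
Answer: 2273599420/45821 ≈ 49619.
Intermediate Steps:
(70401 + (81448 + 77678)/(89288 + 48175)) - 20783 = (70401 + 159126/137463) - 20783 = (70401 + 159126*(1/137463)) - 20783 = (70401 + 53042/45821) - 20783 = 3225897263/45821 - 20783 = 2273599420/45821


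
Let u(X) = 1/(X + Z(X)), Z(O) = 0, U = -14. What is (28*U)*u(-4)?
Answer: 98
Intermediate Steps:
u(X) = 1/X (u(X) = 1/(X + 0) = 1/X)
(28*U)*u(-4) = (28*(-14))/(-4) = -392*(-1/4) = 98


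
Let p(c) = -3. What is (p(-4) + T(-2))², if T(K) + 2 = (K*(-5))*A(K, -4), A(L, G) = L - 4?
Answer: 4225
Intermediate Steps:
A(L, G) = -4 + L
T(K) = -2 - 5*K*(-4 + K) (T(K) = -2 + (K*(-5))*(-4 + K) = -2 + (-5*K)*(-4 + K) = -2 - 5*K*(-4 + K))
(p(-4) + T(-2))² = (-3 + (-2 - 5*(-2)*(-4 - 2)))² = (-3 + (-2 - 5*(-2)*(-6)))² = (-3 + (-2 - 60))² = (-3 - 62)² = (-65)² = 4225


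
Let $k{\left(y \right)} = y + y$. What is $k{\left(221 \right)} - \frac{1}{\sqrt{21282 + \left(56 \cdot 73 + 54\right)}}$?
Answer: $442 - \frac{\sqrt{1589}}{6356} \approx 441.99$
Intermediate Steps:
$k{\left(y \right)} = 2 y$
$k{\left(221 \right)} - \frac{1}{\sqrt{21282 + \left(56 \cdot 73 + 54\right)}} = 2 \cdot 221 - \frac{1}{\sqrt{21282 + \left(56 \cdot 73 + 54\right)}} = 442 - \frac{1}{\sqrt{21282 + \left(4088 + 54\right)}} = 442 - \frac{1}{\sqrt{21282 + 4142}} = 442 - \frac{1}{\sqrt{25424}} = 442 - \frac{1}{4 \sqrt{1589}} = 442 - \frac{\sqrt{1589}}{6356}$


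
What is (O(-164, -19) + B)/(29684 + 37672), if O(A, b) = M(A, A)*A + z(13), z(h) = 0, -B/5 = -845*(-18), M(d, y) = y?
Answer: -24577/33678 ≈ -0.72976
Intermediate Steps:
B = -76050 (B = -(-4225)*(-18) = -5*15210 = -76050)
O(A, b) = A² (O(A, b) = A*A + 0 = A² + 0 = A²)
(O(-164, -19) + B)/(29684 + 37672) = ((-164)² - 76050)/(29684 + 37672) = (26896 - 76050)/67356 = -49154*1/67356 = -24577/33678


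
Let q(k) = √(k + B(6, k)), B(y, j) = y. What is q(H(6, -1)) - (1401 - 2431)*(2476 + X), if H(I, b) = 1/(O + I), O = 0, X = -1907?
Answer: 586070 + √222/6 ≈ 5.8607e+5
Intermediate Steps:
H(I, b) = 1/I (H(I, b) = 1/(0 + I) = 1/I)
q(k) = √(6 + k) (q(k) = √(k + 6) = √(6 + k))
q(H(6, -1)) - (1401 - 2431)*(2476 + X) = √(6 + 1/6) - (1401 - 2431)*(2476 - 1907) = √(6 + ⅙) - (-1030)*569 = √(37/6) - 1*(-586070) = √222/6 + 586070 = 586070 + √222/6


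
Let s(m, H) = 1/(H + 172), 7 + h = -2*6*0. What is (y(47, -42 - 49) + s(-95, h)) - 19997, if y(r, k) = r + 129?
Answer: -3270464/165 ≈ -19821.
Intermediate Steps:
y(r, k) = 129 + r
h = -7 (h = -7 - 2*6*0 = -7 - 12*0 = -7 + 0 = -7)
s(m, H) = 1/(172 + H)
(y(47, -42 - 49) + s(-95, h)) - 19997 = ((129 + 47) + 1/(172 - 7)) - 19997 = (176 + 1/165) - 19997 = 29041/165 - 19997 = -3270464/165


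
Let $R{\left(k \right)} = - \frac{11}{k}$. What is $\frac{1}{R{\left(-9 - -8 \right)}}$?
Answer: $\frac{1}{11} \approx 0.090909$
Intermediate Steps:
$\frac{1}{R{\left(-9 - -8 \right)}} = \frac{1}{\left(-11\right) \frac{1}{-9 - -8}} = \frac{1}{\left(-11\right) \frac{1}{-9 + 8}} = \frac{1}{\left(-11\right) \frac{1}{-1}} = \frac{1}{\left(-11\right) \left(-1\right)} = \frac{1}{11}$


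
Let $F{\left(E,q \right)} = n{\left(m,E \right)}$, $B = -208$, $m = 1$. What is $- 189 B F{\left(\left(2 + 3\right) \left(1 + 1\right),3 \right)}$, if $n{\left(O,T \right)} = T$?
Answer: $393120$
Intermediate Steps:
$F{\left(E,q \right)} = E$
$- 189 B F{\left(\left(2 + 3\right) \left(1 + 1\right),3 \right)} = \left(-189\right) \left(-208\right) \left(2 + 3\right) \left(1 + 1\right) = 39312 \cdot 5 \cdot 2 = 39312 \cdot 10 = 393120$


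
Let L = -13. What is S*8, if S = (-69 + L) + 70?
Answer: -96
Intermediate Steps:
S = -12 (S = (-69 - 13) + 70 = -82 + 70 = -12)
S*8 = -12*8 = -96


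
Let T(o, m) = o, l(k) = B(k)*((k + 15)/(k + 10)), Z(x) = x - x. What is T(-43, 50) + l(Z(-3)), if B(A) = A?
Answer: -43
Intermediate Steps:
Z(x) = 0
l(k) = k*(15 + k)/(10 + k) (l(k) = k*((k + 15)/(k + 10)) = k*((15 + k)/(10 + k)) = k*(15 + k)/(10 + k))
T(-43, 50) + l(Z(-3)) = -43 + 0*(15 + 0)/(10 + 0) = -43 + 0*15/10 = -43 + 0*(1/10)*15 = -43 + 0 = -43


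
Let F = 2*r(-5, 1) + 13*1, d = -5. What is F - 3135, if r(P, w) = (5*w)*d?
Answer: -3172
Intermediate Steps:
r(P, w) = -25*w (r(P, w) = (5*w)*(-5) = -25*w)
F = -37 (F = 2*(-25*1) + 13*1 = 2*(-25) + 13 = -50 + 13 = -37)
F - 3135 = -37 - 3135 = -3172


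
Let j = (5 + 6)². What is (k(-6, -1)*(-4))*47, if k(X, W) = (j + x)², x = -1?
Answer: -2707200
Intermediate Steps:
j = 121 (j = 11² = 121)
k(X, W) = 14400 (k(X, W) = (121 - 1)² = 120² = 14400)
(k(-6, -1)*(-4))*47 = (14400*(-4))*47 = -57600*47 = -2707200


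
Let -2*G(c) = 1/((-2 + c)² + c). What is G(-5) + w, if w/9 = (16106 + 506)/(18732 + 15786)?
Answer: 198821/46024 ≈ 4.3199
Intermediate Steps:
G(c) = -1/(2*(c + (-2 + c)²)) (G(c) = -1/(2*((-2 + c)² + c)) = -1/(2*(c + (-2 + c)²)))
w = 24918/5753 (w = 9*((16106 + 506)/(18732 + 15786)) = 9*(16612/34518) = 9*(16612*(1/34518)) = 9*(8306/17259) = 24918/5753 ≈ 4.3313)
G(-5) + w = -1/(2*(-5) + 2*(-2 - 5)²) + 24918/5753 = -1/(-10 + 2*(-7)²) + 24918/5753 = -1/(-10 + 2*49) + 24918/5753 = -1/(-10 + 98) + 24918/5753 = -1/88 + 24918/5753 = 198821/46024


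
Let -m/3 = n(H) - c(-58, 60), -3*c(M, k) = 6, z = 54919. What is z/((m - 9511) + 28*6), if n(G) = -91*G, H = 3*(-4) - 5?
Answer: -54919/13990 ≈ -3.9256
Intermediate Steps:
c(M, k) = -2 (c(M, k) = -⅓*6 = -2)
H = -17 (H = -12 - 5 = -17)
m = -4647 (m = -3*(-91*(-17) - 1*(-2)) = -3*(1547 + 2) = -3*1549 = -4647)
z/((m - 9511) + 28*6) = 54919/((-4647 - 9511) + 28*6) = 54919/(-14158 + 168) = 54919/(-13990) = 54919*(-1/13990) = -54919/13990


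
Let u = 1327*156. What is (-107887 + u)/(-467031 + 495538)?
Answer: 99125/28507 ≈ 3.4772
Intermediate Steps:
u = 207012
(-107887 + u)/(-467031 + 495538) = (-107887 + 207012)/(-467031 + 495538) = 99125/28507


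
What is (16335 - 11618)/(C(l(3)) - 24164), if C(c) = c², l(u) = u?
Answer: -4717/24155 ≈ -0.19528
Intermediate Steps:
(16335 - 11618)/(C(l(3)) - 24164) = (16335 - 11618)/(3² - 24164) = 4717/(9 - 24164) = 4717/(-24155) = 4717*(-1/24155) = -4717/24155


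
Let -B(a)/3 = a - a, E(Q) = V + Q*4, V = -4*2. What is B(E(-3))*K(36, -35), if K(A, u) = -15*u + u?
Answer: 0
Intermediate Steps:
V = -8
E(Q) = -8 + 4*Q (E(Q) = -8 + Q*4 = -8 + 4*Q)
K(A, u) = -14*u
B(a) = 0 (B(a) = -3*(a - a) = -3*0 = 0)
B(E(-3))*K(36, -35) = 0*(-14*(-35)) = 0*490 = 0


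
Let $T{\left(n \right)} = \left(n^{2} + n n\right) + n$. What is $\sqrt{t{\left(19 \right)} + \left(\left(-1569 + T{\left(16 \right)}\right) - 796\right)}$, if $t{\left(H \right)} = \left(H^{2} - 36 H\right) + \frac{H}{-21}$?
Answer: $\frac{i \sqrt{952959}}{21} \approx 46.486 i$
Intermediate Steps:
$t{\left(H \right)} = H^{2} - \frac{757 H}{21}$ ($t{\left(H \right)} = \left(H^{2} - 36 H\right) + H \left(- \frac{1}{21}\right) = \left(H^{2} - 36 H\right) - \frac{H}{21} = H^{2} - \frac{757 H}{21}$)
$T{\left(n \right)} = n + 2 n^{2}$ ($T{\left(n \right)} = \left(n^{2} + n^{2}\right) + n = 2 n^{2} + n = n + 2 n^{2}$)
$\sqrt{t{\left(19 \right)} + \left(\left(-1569 + T{\left(16 \right)}\right) - 796\right)} = \sqrt{\frac{1}{21} \cdot 19 \left(-757 + 21 \cdot 19\right) - \left(2365 - 16 \left(1 + 2 \cdot 16\right)\right)} = \sqrt{\frac{1}{21} \cdot 19 \left(-757 + 399\right) - \left(2365 - 16 \left(1 + 32\right)\right)} = \sqrt{\frac{1}{21} \cdot 19 \left(-358\right) + \left(\left(-1569 + 16 \cdot 33\right) - 796\right)} = \sqrt{- \frac{6802}{21} + \left(\left(-1569 + 528\right) - 796\right)} = \sqrt{- \frac{6802}{21} - 1837} = \sqrt{- \frac{45379}{21}} = \frac{i \sqrt{952959}}{21}$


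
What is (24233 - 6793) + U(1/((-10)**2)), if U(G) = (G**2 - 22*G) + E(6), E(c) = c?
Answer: 174457801/10000 ≈ 17446.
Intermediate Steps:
U(G) = 6 + G**2 - 22*G (U(G) = (G**2 - 22*G) + 6 = 6 + G**2 - 22*G)
(24233 - 6793) + U(1/((-10)**2)) = (24233 - 6793) + (6 + (1/((-10)**2))**2 - 22/((-10)**2)) = 17440 + (6 + (1/100)**2 - 22/100) = 17440 + (6 + (1/100)**2 - 22*1/100) = 17440 + (6 + 1/10000 - 11/50) = 17440 + 57801/10000 = 174457801/10000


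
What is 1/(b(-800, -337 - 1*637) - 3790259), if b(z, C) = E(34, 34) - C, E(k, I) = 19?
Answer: -1/3789266 ≈ -2.6390e-7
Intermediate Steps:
b(z, C) = 19 - C
1/(b(-800, -337 - 1*637) - 3790259) = 1/((19 - (-337 - 1*637)) - 3790259) = 1/((19 - (-337 - 637)) - 3790259) = 1/((19 - 1*(-974)) - 3790259) = 1/((19 + 974) - 3790259) = 1/(993 - 3790259) = 1/(-3789266) = -1/3789266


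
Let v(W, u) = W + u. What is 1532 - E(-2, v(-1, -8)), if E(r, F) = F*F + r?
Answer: 1453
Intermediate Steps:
E(r, F) = r + F² (E(r, F) = F² + r = r + F²)
1532 - E(-2, v(-1, -8)) = 1532 - (-2 + (-1 - 8)²) = 1532 - (-2 + (-9)²) = 1532 - (-2 + 81) = 1532 - 1*79 = 1532 - 79 = 1453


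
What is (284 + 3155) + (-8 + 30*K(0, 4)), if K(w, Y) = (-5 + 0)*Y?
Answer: 2831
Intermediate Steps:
K(w, Y) = -5*Y
(284 + 3155) + (-8 + 30*K(0, 4)) = (284 + 3155) + (-8 + 30*(-5*4)) = 3439 + (-8 + 30*(-20)) = 3439 + (-8 - 600) = 3439 - 608 = 2831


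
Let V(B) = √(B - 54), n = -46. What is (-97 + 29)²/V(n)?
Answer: -2312*I/5 ≈ -462.4*I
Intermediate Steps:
V(B) = √(-54 + B)
(-97 + 29)²/V(n) = (-97 + 29)²/(√(-54 - 46)) = (-68)²/(√(-100)) = 4624/((10*I)) = 4624*(-I/10) = -2312*I/5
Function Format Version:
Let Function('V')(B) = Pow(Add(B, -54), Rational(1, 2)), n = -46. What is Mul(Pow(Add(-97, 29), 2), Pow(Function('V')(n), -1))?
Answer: Mul(Rational(-2312, 5), I) ≈ Mul(-462.40, I)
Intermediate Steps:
Function('V')(B) = Pow(Add(-54, B), Rational(1, 2))
Mul(Pow(Add(-97, 29), 2), Pow(Function('V')(n), -1)) = Mul(Pow(Add(-97, 29), 2), Pow(Pow(Add(-54, -46), Rational(1, 2)), -1)) = Mul(Pow(-68, 2), Pow(Pow(-100, Rational(1, 2)), -1)) = Mul(4624, Pow(Mul(10, I), -1)) = Mul(4624, Mul(Rational(-1, 10), I)) = Mul(Rational(-2312, 5), I)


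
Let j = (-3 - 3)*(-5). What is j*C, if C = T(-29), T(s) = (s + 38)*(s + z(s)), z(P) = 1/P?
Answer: -227340/29 ≈ -7839.3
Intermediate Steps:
j = 30 (j = -6*(-5) = 30)
T(s) = (38 + s)*(s + 1/s) (T(s) = (s + 38)*(s + 1/s) = (38 + s)*(s + 1/s))
C = -7578/29 (C = 1 + (-29)**2 + 38*(-29) + 38/(-29) = 1 + 841 - 1102 + 38*(-1/29) = 1 + 841 - 1102 - 38/29 = -7578/29 ≈ -261.31)
j*C = 30*(-7578/29) = -227340/29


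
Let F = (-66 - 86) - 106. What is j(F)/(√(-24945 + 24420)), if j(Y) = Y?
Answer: 86*I*√21/35 ≈ 11.26*I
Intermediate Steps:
F = -258 (F = -152 - 106 = -258)
j(F)/(√(-24945 + 24420)) = -258/√(-24945 + 24420) = -258*(-I*√21/105) = -(-86)*I*√21/35 = 86*I*√21/35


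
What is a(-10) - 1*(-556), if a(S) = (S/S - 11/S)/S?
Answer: 55579/100 ≈ 555.79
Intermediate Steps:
a(S) = (1 - 11/S)/S
a(-10) - 1*(-556) = (-11 - 10)/(-10)² - 1*(-556) = (1/100)*(-21) + 556 = -21/100 + 556 = 55579/100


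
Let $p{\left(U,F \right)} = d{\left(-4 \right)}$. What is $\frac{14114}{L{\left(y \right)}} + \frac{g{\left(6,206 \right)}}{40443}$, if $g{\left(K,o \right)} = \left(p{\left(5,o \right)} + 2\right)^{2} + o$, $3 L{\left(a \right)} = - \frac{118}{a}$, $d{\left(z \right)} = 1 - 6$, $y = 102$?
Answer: $- \frac{87334300121}{2386137} \approx -36601.0$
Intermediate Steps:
$d{\left(z \right)} = -5$ ($d{\left(z \right)} = 1 - 6 = -5$)
$p{\left(U,F \right)} = -5$
$L{\left(a \right)} = - \frac{118}{3 a}$ ($L{\left(a \right)} = \frac{\left(-118\right) \frac{1}{a}}{3} = - \frac{118}{3 a}$)
$g{\left(K,o \right)} = 9 + o$ ($g{\left(K,o \right)} = \left(-5 + 2\right)^{2} + o = \left(-3\right)^{2} + o = 9 + o$)
$\frac{14114}{L{\left(y \right)}} + \frac{g{\left(6,206 \right)}}{40443} = \frac{14114}{\left(- \frac{118}{3}\right) \frac{1}{102}} + \frac{9 + 206}{40443} = \frac{14114}{\left(- \frac{118}{3}\right) \frac{1}{102}} + 215 \cdot \frac{1}{40443} = \frac{14114}{- \frac{59}{153}} + \frac{215}{40443} = 14114 \left(- \frac{153}{59}\right) + \frac{215}{40443} = - \frac{2159442}{59} + \frac{215}{40443} = - \frac{87334300121}{2386137}$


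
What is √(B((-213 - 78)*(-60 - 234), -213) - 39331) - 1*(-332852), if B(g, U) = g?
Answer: 332852 + √46223 ≈ 3.3307e+5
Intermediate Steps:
√(B((-213 - 78)*(-60 - 234), -213) - 39331) - 1*(-332852) = √((-213 - 78)*(-60 - 234) - 39331) - 1*(-332852) = √(-291*(-294) - 39331) + 332852 = √(85554 - 39331) + 332852 = √46223 + 332852 = 332852 + √46223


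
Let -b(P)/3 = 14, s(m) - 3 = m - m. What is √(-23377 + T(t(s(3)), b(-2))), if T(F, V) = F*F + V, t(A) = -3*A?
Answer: I*√23338 ≈ 152.77*I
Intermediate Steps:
s(m) = 3 (s(m) = 3 + (m - m) = 3 + 0 = 3)
b(P) = -42 (b(P) = -3*14 = -42)
T(F, V) = V + F² (T(F, V) = F² + V = V + F²)
√(-23377 + T(t(s(3)), b(-2))) = √(-23377 + (-42 + (-3*3)²)) = √(-23377 + (-42 + (-9)²)) = √(-23377 + (-42 + 81)) = √(-23377 + 39) = √(-23338) = I*√23338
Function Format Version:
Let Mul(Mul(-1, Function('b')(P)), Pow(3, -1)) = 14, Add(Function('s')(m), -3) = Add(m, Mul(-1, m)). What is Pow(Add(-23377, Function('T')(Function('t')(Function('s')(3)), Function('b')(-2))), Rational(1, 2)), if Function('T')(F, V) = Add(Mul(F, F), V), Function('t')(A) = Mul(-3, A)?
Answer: Mul(I, Pow(23338, Rational(1, 2))) ≈ Mul(152.77, I)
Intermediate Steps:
Function('s')(m) = 3 (Function('s')(m) = Add(3, Add(m, Mul(-1, m))) = Add(3, 0) = 3)
Function('b')(P) = -42 (Function('b')(P) = Mul(-3, 14) = -42)
Function('T')(F, V) = Add(V, Pow(F, 2)) (Function('T')(F, V) = Add(Pow(F, 2), V) = Add(V, Pow(F, 2)))
Pow(Add(-23377, Function('T')(Function('t')(Function('s')(3)), Function('b')(-2))), Rational(1, 2)) = Pow(Add(-23377, Add(-42, Pow(Mul(-3, 3), 2))), Rational(1, 2)) = Pow(Add(-23377, Add(-42, Pow(-9, 2))), Rational(1, 2)) = Pow(Add(-23377, Add(-42, 81)), Rational(1, 2)) = Pow(Add(-23377, 39), Rational(1, 2)) = Pow(-23338, Rational(1, 2)) = Mul(I, Pow(23338, Rational(1, 2)))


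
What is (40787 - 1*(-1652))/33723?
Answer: 42439/33723 ≈ 1.2585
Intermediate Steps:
(40787 - 1*(-1652))/33723 = (40787 + 1652)*(1/33723) = 42439*(1/33723) = 42439/33723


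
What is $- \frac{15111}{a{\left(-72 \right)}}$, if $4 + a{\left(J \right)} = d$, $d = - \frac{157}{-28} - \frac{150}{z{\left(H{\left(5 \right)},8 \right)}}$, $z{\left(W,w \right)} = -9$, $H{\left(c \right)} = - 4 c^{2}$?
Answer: $- \frac{1269324}{1535} \approx -826.92$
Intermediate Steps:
$d = \frac{1871}{84}$ ($d = - \frac{157}{-28} - \frac{150}{-9} = \left(-157\right) \left(- \frac{1}{28}\right) - - \frac{50}{3} = \frac{157}{28} + \frac{50}{3} = \frac{1871}{84} \approx 22.274$)
$a{\left(J \right)} = \frac{1535}{84}$ ($a{\left(J \right)} = -4 + \frac{1871}{84} = \frac{1535}{84}$)
$- \frac{15111}{a{\left(-72 \right)}} = - \frac{15111}{\frac{1535}{84}} = \left(-15111\right) \frac{84}{1535} = - \frac{1269324}{1535}$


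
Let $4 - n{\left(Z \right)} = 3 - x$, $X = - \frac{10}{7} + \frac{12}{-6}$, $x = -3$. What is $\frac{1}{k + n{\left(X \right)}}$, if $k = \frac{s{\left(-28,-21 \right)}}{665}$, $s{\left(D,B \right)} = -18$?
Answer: $- \frac{665}{1348} \approx -0.49332$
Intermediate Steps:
$X = - \frac{24}{7}$ ($X = \left(-10\right) \frac{1}{7} + 12 \left(- \frac{1}{6}\right) = - \frac{10}{7} - 2 = - \frac{24}{7} \approx -3.4286$)
$n{\left(Z \right)} = -2$ ($n{\left(Z \right)} = 4 - \left(3 - -3\right) = 4 - \left(3 + 3\right) = 4 - 6 = -2$)
$k = - \frac{18}{665} \approx -0.027068$
$\frac{1}{k + n{\left(X \right)}} = \frac{1}{- \frac{18}{665} - 2} = \frac{1}{- \frac{1348}{665}} = - \frac{665}{1348}$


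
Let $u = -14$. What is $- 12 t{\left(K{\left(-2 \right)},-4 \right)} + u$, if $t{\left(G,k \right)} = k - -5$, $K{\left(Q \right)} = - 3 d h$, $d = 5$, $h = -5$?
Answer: $-26$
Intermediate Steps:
$K{\left(Q \right)} = 75$ ($K{\left(Q \right)} = \left(-3\right) 5 \left(-5\right) = \left(-15\right) \left(-5\right) = 75$)
$t{\left(G,k \right)} = 5 + k$ ($t{\left(G,k \right)} = k + 5 = 5 + k$)
$- 12 t{\left(K{\left(-2 \right)},-4 \right)} + u = - 12 \left(5 - 4\right) - 14 = \left(-12\right) 1 - 14 = -12 - 14 = -26$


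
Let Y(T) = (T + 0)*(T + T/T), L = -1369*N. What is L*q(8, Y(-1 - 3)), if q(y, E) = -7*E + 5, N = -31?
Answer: -3352681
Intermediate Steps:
L = 42439 (L = -1369*(-31) = 42439)
Y(T) = T*(1 + T) (Y(T) = T*(T + 1) = T*(1 + T))
q(y, E) = 5 - 7*E
L*q(8, Y(-1 - 3)) = 42439*(5 - 7*(-1 - 3)*(1 + (-1 - 3))) = 42439*(5 - (-28)*(1 - 4)) = 42439*(5 - (-28)*(-3)) = 42439*(5 - 7*12) = 42439*(5 - 84) = 42439*(-79) = -3352681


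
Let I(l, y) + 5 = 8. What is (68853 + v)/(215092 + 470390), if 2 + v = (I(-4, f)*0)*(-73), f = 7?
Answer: 68851/685482 ≈ 0.10044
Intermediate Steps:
I(l, y) = 3 (I(l, y) = -5 + 8 = 3)
v = -2 (v = -2 + (3*0)*(-73) = -2 + 0*(-73) = -2 + 0 = -2)
(68853 + v)/(215092 + 470390) = (68853 - 2)/(215092 + 470390) = 68851/685482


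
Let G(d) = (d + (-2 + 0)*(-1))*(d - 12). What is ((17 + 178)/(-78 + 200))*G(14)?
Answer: 3120/61 ≈ 51.148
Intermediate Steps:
G(d) = (-12 + d)*(2 + d) (G(d) = (d - 2*(-1))*(-12 + d) = (d + 2)*(-12 + d) = (2 + d)*(-12 + d) = (-12 + d)*(2 + d))
((17 + 178)/(-78 + 200))*G(14) = ((17 + 178)/(-78 + 200))*(-24 + 14**2 - 10*14) = (195/122)*(-24 + 196 - 140) = (195*(1/122))*32 = (195/122)*32 = 3120/61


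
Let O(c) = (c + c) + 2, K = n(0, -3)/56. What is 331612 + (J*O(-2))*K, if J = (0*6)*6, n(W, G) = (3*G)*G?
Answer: 331612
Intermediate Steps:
n(W, G) = 3*G**2
K = 27/56 (K = (3*(-3)**2)/56 = (3*9)*(1/56) = 27*(1/56) = 27/56 ≈ 0.48214)
O(c) = 2 + 2*c (O(c) = 2*c + 2 = 2 + 2*c)
J = 0 (J = 0*6 = 0)
331612 + (J*O(-2))*K = 331612 + (0*(2 + 2*(-2)))*(27/56) = 331612 + (0*(2 - 4))*(27/56) = 331612 + (0*(-2))*(27/56) = 331612 + 0*(27/56) = 331612 + 0 = 331612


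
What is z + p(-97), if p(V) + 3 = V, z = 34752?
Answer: 34652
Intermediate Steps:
p(V) = -3 + V
z + p(-97) = 34752 + (-3 - 97) = 34752 - 100 = 34652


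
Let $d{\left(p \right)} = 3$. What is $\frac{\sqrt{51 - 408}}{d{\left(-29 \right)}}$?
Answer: $\frac{i \sqrt{357}}{3} \approx 6.2981 i$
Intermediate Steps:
$\frac{\sqrt{51 - 408}}{d{\left(-29 \right)}} = \frac{\sqrt{51 - 408}}{3} = \sqrt{-357} \cdot \frac{1}{3} = i \sqrt{357} \cdot \frac{1}{3} = \frac{i \sqrt{357}}{3}$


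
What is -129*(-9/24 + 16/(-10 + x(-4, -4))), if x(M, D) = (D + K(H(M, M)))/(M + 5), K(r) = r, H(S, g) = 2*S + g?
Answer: 13287/104 ≈ 127.76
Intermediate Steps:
H(S, g) = g + 2*S
x(M, D) = (D + 3*M)/(5 + M) (x(M, D) = (D + (M + 2*M))/(M + 5) = (D + 3*M)/(5 + M))
-129*(-9/24 + 16/(-10 + x(-4, -4))) = -129*(-9/24 + 16/(-10 + (-4 + 3*(-4))/(5 - 4))) = -129*(-9*1/24 + 16/(-10 + (-4 - 12)/1)) = -129*(-3/8 + 16/(-10 + 1*(-16))) = -129*(-3/8 + 16/(-10 - 16)) = -129*(-3/8 + 16/(-26)) = -129*(-3/8 + 16*(-1/26)) = -129*(-3/8 - 8/13) = -129*(-103/104) = 13287/104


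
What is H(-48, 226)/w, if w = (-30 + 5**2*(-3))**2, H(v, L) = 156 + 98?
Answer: 254/11025 ≈ 0.023039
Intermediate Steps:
H(v, L) = 254
w = 11025 (w = (-30 + 25*(-3))**2 = (-30 - 75)**2 = (-105)**2 = 11025)
H(-48, 226)/w = 254/11025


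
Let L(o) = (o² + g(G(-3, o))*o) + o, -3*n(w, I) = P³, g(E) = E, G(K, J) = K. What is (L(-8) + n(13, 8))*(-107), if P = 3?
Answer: -7597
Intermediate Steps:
n(w, I) = -9 (n(w, I) = -⅓*3³ = -⅓*27 = -9)
L(o) = o² - 2*o (L(o) = (o² - 3*o) + o = o² - 2*o)
(L(-8) + n(13, 8))*(-107) = (-8*(-2 - 8) - 9)*(-107) = (-8*(-10) - 9)*(-107) = (80 - 9)*(-107) = 71*(-107) = -7597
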